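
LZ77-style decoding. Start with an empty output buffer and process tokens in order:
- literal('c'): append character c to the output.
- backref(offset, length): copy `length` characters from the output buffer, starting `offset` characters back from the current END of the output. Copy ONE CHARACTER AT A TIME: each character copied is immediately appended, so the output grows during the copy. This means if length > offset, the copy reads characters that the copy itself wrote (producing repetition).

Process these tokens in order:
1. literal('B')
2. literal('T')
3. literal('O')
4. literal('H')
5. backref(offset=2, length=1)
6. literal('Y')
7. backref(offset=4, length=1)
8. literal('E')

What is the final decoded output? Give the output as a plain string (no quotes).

Token 1: literal('B'). Output: "B"
Token 2: literal('T'). Output: "BT"
Token 3: literal('O'). Output: "BTO"
Token 4: literal('H'). Output: "BTOH"
Token 5: backref(off=2, len=1). Copied 'O' from pos 2. Output: "BTOHO"
Token 6: literal('Y'). Output: "BTOHOY"
Token 7: backref(off=4, len=1). Copied 'O' from pos 2. Output: "BTOHOYO"
Token 8: literal('E'). Output: "BTOHOYOE"

Answer: BTOHOYOE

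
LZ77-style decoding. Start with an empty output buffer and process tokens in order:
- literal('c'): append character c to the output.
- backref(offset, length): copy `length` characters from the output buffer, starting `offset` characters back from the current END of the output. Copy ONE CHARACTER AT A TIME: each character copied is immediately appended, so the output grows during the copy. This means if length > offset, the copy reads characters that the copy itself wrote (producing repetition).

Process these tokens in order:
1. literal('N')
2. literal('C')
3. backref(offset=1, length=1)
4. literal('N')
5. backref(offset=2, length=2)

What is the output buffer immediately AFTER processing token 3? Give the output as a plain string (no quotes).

Token 1: literal('N'). Output: "N"
Token 2: literal('C'). Output: "NC"
Token 3: backref(off=1, len=1). Copied 'C' from pos 1. Output: "NCC"

Answer: NCC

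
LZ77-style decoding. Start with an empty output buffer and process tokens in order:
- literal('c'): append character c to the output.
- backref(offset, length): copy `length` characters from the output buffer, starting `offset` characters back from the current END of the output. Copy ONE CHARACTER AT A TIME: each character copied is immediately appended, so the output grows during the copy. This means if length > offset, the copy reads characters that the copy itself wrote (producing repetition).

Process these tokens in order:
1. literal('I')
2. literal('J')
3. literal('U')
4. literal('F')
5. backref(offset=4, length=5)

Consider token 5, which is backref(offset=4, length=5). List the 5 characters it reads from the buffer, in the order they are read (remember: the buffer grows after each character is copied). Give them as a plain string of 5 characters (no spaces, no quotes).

Answer: IJUFI

Derivation:
Token 1: literal('I'). Output: "I"
Token 2: literal('J'). Output: "IJ"
Token 3: literal('U'). Output: "IJU"
Token 4: literal('F'). Output: "IJUF"
Token 5: backref(off=4, len=5). Buffer before: "IJUF" (len 4)
  byte 1: read out[0]='I', append. Buffer now: "IJUFI"
  byte 2: read out[1]='J', append. Buffer now: "IJUFIJ"
  byte 3: read out[2]='U', append. Buffer now: "IJUFIJU"
  byte 4: read out[3]='F', append. Buffer now: "IJUFIJUF"
  byte 5: read out[4]='I', append. Buffer now: "IJUFIJUFI"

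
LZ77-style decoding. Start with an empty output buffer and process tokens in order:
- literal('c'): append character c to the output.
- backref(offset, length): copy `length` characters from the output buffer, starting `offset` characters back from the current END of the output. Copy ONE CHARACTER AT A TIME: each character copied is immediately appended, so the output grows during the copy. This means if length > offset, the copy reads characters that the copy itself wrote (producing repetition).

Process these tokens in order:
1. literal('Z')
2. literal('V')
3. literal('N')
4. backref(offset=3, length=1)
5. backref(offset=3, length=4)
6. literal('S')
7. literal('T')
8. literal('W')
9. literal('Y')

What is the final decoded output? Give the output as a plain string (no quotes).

Answer: ZVNZVNZVSTWY

Derivation:
Token 1: literal('Z'). Output: "Z"
Token 2: literal('V'). Output: "ZV"
Token 3: literal('N'). Output: "ZVN"
Token 4: backref(off=3, len=1). Copied 'Z' from pos 0. Output: "ZVNZ"
Token 5: backref(off=3, len=4) (overlapping!). Copied 'VNZV' from pos 1. Output: "ZVNZVNZV"
Token 6: literal('S'). Output: "ZVNZVNZVS"
Token 7: literal('T'). Output: "ZVNZVNZVST"
Token 8: literal('W'). Output: "ZVNZVNZVSTW"
Token 9: literal('Y'). Output: "ZVNZVNZVSTWY"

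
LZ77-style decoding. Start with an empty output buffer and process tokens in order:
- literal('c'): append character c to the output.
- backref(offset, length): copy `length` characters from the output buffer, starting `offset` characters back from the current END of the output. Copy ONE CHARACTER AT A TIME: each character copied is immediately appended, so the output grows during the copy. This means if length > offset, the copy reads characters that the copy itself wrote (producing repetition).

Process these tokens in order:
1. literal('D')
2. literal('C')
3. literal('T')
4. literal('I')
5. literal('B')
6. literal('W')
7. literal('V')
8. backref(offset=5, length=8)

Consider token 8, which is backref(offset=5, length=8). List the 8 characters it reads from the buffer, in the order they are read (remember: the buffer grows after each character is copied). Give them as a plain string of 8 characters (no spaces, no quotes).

Token 1: literal('D'). Output: "D"
Token 2: literal('C'). Output: "DC"
Token 3: literal('T'). Output: "DCT"
Token 4: literal('I'). Output: "DCTI"
Token 5: literal('B'). Output: "DCTIB"
Token 6: literal('W'). Output: "DCTIBW"
Token 7: literal('V'). Output: "DCTIBWV"
Token 8: backref(off=5, len=8). Buffer before: "DCTIBWV" (len 7)
  byte 1: read out[2]='T', append. Buffer now: "DCTIBWVT"
  byte 2: read out[3]='I', append. Buffer now: "DCTIBWVTI"
  byte 3: read out[4]='B', append. Buffer now: "DCTIBWVTIB"
  byte 4: read out[5]='W', append. Buffer now: "DCTIBWVTIBW"
  byte 5: read out[6]='V', append. Buffer now: "DCTIBWVTIBWV"
  byte 6: read out[7]='T', append. Buffer now: "DCTIBWVTIBWVT"
  byte 7: read out[8]='I', append. Buffer now: "DCTIBWVTIBWVTI"
  byte 8: read out[9]='B', append. Buffer now: "DCTIBWVTIBWVTIB"

Answer: TIBWVTIB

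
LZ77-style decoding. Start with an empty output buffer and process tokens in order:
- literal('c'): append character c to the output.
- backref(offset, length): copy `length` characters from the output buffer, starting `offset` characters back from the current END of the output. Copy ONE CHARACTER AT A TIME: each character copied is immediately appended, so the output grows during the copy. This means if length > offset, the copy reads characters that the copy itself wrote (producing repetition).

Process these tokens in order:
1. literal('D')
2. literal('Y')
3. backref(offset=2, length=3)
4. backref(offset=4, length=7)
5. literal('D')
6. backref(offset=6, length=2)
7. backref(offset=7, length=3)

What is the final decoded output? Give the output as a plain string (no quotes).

Token 1: literal('D'). Output: "D"
Token 2: literal('Y'). Output: "DY"
Token 3: backref(off=2, len=3) (overlapping!). Copied 'DYD' from pos 0. Output: "DYDYD"
Token 4: backref(off=4, len=7) (overlapping!). Copied 'YDYDYDY' from pos 1. Output: "DYDYDYDYDYDY"
Token 5: literal('D'). Output: "DYDYDYDYDYDYD"
Token 6: backref(off=6, len=2). Copied 'YD' from pos 7. Output: "DYDYDYDYDYDYDYD"
Token 7: backref(off=7, len=3). Copied 'DYD' from pos 8. Output: "DYDYDYDYDYDYDYDDYD"

Answer: DYDYDYDYDYDYDYDDYD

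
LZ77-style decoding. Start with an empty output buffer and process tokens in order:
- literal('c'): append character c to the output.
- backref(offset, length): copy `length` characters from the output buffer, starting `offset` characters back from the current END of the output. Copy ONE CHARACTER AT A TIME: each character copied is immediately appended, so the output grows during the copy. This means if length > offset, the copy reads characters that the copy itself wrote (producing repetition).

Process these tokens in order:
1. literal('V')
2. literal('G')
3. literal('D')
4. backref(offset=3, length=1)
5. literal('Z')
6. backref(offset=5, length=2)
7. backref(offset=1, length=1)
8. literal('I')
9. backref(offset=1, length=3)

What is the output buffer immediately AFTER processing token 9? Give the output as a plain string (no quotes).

Token 1: literal('V'). Output: "V"
Token 2: literal('G'). Output: "VG"
Token 3: literal('D'). Output: "VGD"
Token 4: backref(off=3, len=1). Copied 'V' from pos 0. Output: "VGDV"
Token 5: literal('Z'). Output: "VGDVZ"
Token 6: backref(off=5, len=2). Copied 'VG' from pos 0. Output: "VGDVZVG"
Token 7: backref(off=1, len=1). Copied 'G' from pos 6. Output: "VGDVZVGG"
Token 8: literal('I'). Output: "VGDVZVGGI"
Token 9: backref(off=1, len=3) (overlapping!). Copied 'III' from pos 8. Output: "VGDVZVGGIIII"

Answer: VGDVZVGGIIII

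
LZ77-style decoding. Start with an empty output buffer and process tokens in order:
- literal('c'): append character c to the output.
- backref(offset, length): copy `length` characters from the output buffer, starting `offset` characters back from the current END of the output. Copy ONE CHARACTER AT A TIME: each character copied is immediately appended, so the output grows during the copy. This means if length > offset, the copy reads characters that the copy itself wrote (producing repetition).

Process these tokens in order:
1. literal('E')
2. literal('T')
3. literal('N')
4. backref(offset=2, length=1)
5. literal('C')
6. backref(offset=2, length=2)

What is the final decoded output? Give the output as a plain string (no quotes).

Answer: ETNTCTC

Derivation:
Token 1: literal('E'). Output: "E"
Token 2: literal('T'). Output: "ET"
Token 3: literal('N'). Output: "ETN"
Token 4: backref(off=2, len=1). Copied 'T' from pos 1. Output: "ETNT"
Token 5: literal('C'). Output: "ETNTC"
Token 6: backref(off=2, len=2). Copied 'TC' from pos 3. Output: "ETNTCTC"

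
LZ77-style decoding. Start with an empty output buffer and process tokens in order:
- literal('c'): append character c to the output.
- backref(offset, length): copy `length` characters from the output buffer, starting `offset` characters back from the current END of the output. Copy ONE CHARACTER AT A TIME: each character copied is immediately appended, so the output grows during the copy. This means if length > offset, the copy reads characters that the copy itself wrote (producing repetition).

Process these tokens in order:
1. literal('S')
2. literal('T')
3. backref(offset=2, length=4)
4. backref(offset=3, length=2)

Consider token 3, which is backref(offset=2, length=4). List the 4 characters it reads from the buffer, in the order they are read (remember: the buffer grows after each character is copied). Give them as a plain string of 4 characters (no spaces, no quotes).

Token 1: literal('S'). Output: "S"
Token 2: literal('T'). Output: "ST"
Token 3: backref(off=2, len=4). Buffer before: "ST" (len 2)
  byte 1: read out[0]='S', append. Buffer now: "STS"
  byte 2: read out[1]='T', append. Buffer now: "STST"
  byte 3: read out[2]='S', append. Buffer now: "STSTS"
  byte 4: read out[3]='T', append. Buffer now: "STSTST"

Answer: STST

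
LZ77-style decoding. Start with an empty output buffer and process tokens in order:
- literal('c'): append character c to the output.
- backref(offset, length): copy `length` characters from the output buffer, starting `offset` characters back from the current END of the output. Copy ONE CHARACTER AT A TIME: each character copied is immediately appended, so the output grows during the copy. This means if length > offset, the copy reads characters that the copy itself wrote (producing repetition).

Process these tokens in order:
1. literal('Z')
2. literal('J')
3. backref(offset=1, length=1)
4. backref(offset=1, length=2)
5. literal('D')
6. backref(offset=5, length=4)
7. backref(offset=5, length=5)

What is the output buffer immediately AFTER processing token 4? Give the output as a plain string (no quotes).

Answer: ZJJJJ

Derivation:
Token 1: literal('Z'). Output: "Z"
Token 2: literal('J'). Output: "ZJ"
Token 3: backref(off=1, len=1). Copied 'J' from pos 1. Output: "ZJJ"
Token 4: backref(off=1, len=2) (overlapping!). Copied 'JJ' from pos 2. Output: "ZJJJJ"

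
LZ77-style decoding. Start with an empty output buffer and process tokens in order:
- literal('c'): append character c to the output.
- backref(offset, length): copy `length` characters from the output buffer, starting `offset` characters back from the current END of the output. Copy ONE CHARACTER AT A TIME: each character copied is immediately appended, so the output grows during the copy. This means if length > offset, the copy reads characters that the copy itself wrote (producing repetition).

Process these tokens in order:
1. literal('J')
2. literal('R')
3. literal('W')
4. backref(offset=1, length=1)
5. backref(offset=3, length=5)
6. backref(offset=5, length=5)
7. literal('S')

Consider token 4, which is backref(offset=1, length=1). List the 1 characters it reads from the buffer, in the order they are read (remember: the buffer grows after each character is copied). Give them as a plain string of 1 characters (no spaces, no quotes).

Answer: W

Derivation:
Token 1: literal('J'). Output: "J"
Token 2: literal('R'). Output: "JR"
Token 3: literal('W'). Output: "JRW"
Token 4: backref(off=1, len=1). Buffer before: "JRW" (len 3)
  byte 1: read out[2]='W', append. Buffer now: "JRWW"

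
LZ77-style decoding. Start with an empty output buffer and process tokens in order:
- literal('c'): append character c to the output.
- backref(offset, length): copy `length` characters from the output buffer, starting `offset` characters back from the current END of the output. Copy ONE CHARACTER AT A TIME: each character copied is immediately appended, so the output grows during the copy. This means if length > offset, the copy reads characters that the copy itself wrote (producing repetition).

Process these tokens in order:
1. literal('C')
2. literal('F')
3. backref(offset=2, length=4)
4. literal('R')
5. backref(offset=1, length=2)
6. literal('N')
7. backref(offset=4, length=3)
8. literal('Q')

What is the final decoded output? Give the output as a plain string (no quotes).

Answer: CFCFCFRRRNRRRQ

Derivation:
Token 1: literal('C'). Output: "C"
Token 2: literal('F'). Output: "CF"
Token 3: backref(off=2, len=4) (overlapping!). Copied 'CFCF' from pos 0. Output: "CFCFCF"
Token 4: literal('R'). Output: "CFCFCFR"
Token 5: backref(off=1, len=2) (overlapping!). Copied 'RR' from pos 6. Output: "CFCFCFRRR"
Token 6: literal('N'). Output: "CFCFCFRRRN"
Token 7: backref(off=4, len=3). Copied 'RRR' from pos 6. Output: "CFCFCFRRRNRRR"
Token 8: literal('Q'). Output: "CFCFCFRRRNRRRQ"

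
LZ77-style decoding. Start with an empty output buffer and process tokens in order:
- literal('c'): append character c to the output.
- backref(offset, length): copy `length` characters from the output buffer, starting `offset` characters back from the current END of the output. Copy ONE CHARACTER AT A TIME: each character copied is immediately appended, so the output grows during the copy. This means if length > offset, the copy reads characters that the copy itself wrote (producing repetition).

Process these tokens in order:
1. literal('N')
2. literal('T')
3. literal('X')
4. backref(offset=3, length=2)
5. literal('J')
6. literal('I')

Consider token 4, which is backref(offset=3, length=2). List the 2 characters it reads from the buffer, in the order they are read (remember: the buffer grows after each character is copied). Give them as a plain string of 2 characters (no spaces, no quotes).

Token 1: literal('N'). Output: "N"
Token 2: literal('T'). Output: "NT"
Token 3: literal('X'). Output: "NTX"
Token 4: backref(off=3, len=2). Buffer before: "NTX" (len 3)
  byte 1: read out[0]='N', append. Buffer now: "NTXN"
  byte 2: read out[1]='T', append. Buffer now: "NTXNT"

Answer: NT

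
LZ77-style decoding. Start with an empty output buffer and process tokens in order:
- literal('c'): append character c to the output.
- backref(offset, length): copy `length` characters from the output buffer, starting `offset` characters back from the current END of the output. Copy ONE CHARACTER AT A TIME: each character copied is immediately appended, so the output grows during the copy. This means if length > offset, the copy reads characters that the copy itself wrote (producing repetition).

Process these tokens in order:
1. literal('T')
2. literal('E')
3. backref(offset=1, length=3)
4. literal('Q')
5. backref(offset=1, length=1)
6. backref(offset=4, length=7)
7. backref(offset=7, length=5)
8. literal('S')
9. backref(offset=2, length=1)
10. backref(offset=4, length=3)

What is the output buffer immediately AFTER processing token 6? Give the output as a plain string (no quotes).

Token 1: literal('T'). Output: "T"
Token 2: literal('E'). Output: "TE"
Token 3: backref(off=1, len=3) (overlapping!). Copied 'EEE' from pos 1. Output: "TEEEE"
Token 4: literal('Q'). Output: "TEEEEQ"
Token 5: backref(off=1, len=1). Copied 'Q' from pos 5. Output: "TEEEEQQ"
Token 6: backref(off=4, len=7) (overlapping!). Copied 'EEQQEEQ' from pos 3. Output: "TEEEEQQEEQQEEQ"

Answer: TEEEEQQEEQQEEQ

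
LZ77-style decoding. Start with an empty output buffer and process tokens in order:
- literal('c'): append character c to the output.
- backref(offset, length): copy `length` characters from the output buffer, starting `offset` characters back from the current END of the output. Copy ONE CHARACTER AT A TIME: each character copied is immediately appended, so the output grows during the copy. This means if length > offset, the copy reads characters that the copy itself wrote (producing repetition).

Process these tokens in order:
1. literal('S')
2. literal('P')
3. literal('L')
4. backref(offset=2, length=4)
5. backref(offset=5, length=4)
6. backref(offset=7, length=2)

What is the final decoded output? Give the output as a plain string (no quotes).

Answer: SPLPLPLLPLPLP

Derivation:
Token 1: literal('S'). Output: "S"
Token 2: literal('P'). Output: "SP"
Token 3: literal('L'). Output: "SPL"
Token 4: backref(off=2, len=4) (overlapping!). Copied 'PLPL' from pos 1. Output: "SPLPLPL"
Token 5: backref(off=5, len=4). Copied 'LPLP' from pos 2. Output: "SPLPLPLLPLP"
Token 6: backref(off=7, len=2). Copied 'LP' from pos 4. Output: "SPLPLPLLPLPLP"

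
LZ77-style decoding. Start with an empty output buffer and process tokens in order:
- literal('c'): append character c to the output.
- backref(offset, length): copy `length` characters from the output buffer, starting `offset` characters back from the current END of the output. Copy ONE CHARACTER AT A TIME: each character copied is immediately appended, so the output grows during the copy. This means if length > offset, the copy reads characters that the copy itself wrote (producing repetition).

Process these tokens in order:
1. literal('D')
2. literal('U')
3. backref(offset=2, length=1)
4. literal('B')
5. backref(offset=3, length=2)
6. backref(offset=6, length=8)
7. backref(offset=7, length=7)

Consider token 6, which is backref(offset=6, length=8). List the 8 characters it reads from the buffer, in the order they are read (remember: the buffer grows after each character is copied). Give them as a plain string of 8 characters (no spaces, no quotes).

Answer: DUDBUDDU

Derivation:
Token 1: literal('D'). Output: "D"
Token 2: literal('U'). Output: "DU"
Token 3: backref(off=2, len=1). Copied 'D' from pos 0. Output: "DUD"
Token 4: literal('B'). Output: "DUDB"
Token 5: backref(off=3, len=2). Copied 'UD' from pos 1. Output: "DUDBUD"
Token 6: backref(off=6, len=8). Buffer before: "DUDBUD" (len 6)
  byte 1: read out[0]='D', append. Buffer now: "DUDBUDD"
  byte 2: read out[1]='U', append. Buffer now: "DUDBUDDU"
  byte 3: read out[2]='D', append. Buffer now: "DUDBUDDUD"
  byte 4: read out[3]='B', append. Buffer now: "DUDBUDDUDB"
  byte 5: read out[4]='U', append. Buffer now: "DUDBUDDUDBU"
  byte 6: read out[5]='D', append. Buffer now: "DUDBUDDUDBUD"
  byte 7: read out[6]='D', append. Buffer now: "DUDBUDDUDBUDD"
  byte 8: read out[7]='U', append. Buffer now: "DUDBUDDUDBUDDU"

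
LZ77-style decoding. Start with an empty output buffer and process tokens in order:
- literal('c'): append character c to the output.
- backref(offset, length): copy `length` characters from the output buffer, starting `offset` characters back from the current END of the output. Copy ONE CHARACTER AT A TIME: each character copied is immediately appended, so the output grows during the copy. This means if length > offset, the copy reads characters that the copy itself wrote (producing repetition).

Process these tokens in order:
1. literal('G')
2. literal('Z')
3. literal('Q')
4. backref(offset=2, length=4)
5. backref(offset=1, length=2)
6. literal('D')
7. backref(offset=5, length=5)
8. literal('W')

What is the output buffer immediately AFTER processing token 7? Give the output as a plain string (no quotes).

Token 1: literal('G'). Output: "G"
Token 2: literal('Z'). Output: "GZ"
Token 3: literal('Q'). Output: "GZQ"
Token 4: backref(off=2, len=4) (overlapping!). Copied 'ZQZQ' from pos 1. Output: "GZQZQZQ"
Token 5: backref(off=1, len=2) (overlapping!). Copied 'QQ' from pos 6. Output: "GZQZQZQQQ"
Token 6: literal('D'). Output: "GZQZQZQQQD"
Token 7: backref(off=5, len=5). Copied 'ZQQQD' from pos 5. Output: "GZQZQZQQQDZQQQD"

Answer: GZQZQZQQQDZQQQD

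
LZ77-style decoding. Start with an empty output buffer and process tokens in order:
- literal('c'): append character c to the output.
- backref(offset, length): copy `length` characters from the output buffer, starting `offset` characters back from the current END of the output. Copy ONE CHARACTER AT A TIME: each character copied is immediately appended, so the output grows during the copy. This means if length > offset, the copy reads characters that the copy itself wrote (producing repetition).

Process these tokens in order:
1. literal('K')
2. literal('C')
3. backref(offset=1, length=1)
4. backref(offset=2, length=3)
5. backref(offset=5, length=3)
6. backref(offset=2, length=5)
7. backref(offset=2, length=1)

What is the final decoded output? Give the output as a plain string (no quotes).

Answer: KCCCCCCCCCCCCCC

Derivation:
Token 1: literal('K'). Output: "K"
Token 2: literal('C'). Output: "KC"
Token 3: backref(off=1, len=1). Copied 'C' from pos 1. Output: "KCC"
Token 4: backref(off=2, len=3) (overlapping!). Copied 'CCC' from pos 1. Output: "KCCCCC"
Token 5: backref(off=5, len=3). Copied 'CCC' from pos 1. Output: "KCCCCCCCC"
Token 6: backref(off=2, len=5) (overlapping!). Copied 'CCCCC' from pos 7. Output: "KCCCCCCCCCCCCC"
Token 7: backref(off=2, len=1). Copied 'C' from pos 12. Output: "KCCCCCCCCCCCCCC"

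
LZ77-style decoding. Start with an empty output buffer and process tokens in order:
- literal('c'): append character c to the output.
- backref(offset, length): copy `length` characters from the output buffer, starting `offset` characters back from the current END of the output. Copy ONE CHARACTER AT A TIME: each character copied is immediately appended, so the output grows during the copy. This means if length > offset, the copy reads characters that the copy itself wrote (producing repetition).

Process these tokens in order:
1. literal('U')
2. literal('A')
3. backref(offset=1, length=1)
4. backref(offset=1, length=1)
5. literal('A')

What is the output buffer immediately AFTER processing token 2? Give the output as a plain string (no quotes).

Answer: UA

Derivation:
Token 1: literal('U'). Output: "U"
Token 2: literal('A'). Output: "UA"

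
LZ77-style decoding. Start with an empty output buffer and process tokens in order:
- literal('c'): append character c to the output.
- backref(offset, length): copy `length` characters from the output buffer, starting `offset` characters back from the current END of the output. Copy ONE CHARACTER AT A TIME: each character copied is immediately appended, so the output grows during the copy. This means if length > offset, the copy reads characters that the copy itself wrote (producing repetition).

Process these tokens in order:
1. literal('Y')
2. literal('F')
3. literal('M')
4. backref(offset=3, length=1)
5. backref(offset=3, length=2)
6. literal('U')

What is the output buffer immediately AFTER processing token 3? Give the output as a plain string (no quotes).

Token 1: literal('Y'). Output: "Y"
Token 2: literal('F'). Output: "YF"
Token 3: literal('M'). Output: "YFM"

Answer: YFM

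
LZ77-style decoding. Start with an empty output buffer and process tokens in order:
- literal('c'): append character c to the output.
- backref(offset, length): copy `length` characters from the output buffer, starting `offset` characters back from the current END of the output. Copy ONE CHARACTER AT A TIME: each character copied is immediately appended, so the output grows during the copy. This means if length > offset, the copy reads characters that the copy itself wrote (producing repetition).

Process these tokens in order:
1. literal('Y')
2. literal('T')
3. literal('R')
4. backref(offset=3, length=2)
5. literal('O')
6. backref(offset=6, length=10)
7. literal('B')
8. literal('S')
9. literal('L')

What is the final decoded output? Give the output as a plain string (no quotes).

Answer: YTRYTOYTRYTOYTRYBSL

Derivation:
Token 1: literal('Y'). Output: "Y"
Token 2: literal('T'). Output: "YT"
Token 3: literal('R'). Output: "YTR"
Token 4: backref(off=3, len=2). Copied 'YT' from pos 0. Output: "YTRYT"
Token 5: literal('O'). Output: "YTRYTO"
Token 6: backref(off=6, len=10) (overlapping!). Copied 'YTRYTOYTRY' from pos 0. Output: "YTRYTOYTRYTOYTRY"
Token 7: literal('B'). Output: "YTRYTOYTRYTOYTRYB"
Token 8: literal('S'). Output: "YTRYTOYTRYTOYTRYBS"
Token 9: literal('L'). Output: "YTRYTOYTRYTOYTRYBSL"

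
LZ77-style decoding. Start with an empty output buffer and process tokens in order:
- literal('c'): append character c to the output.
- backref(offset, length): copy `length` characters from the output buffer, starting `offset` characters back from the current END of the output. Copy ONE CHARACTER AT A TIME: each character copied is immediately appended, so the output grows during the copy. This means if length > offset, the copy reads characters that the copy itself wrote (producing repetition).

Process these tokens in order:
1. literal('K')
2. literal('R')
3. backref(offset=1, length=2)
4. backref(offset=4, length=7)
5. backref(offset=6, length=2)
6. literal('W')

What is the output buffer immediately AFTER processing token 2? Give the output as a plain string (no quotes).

Answer: KR

Derivation:
Token 1: literal('K'). Output: "K"
Token 2: literal('R'). Output: "KR"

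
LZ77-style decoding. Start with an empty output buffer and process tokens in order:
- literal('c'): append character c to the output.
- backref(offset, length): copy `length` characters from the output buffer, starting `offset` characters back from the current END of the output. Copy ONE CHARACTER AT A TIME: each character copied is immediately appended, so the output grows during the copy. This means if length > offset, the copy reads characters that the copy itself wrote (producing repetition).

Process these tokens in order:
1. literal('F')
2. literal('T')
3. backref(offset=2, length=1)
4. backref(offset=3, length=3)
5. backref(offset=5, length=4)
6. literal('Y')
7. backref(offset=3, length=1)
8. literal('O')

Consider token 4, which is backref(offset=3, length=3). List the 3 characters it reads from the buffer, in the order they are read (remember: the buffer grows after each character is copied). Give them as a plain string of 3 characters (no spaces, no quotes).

Token 1: literal('F'). Output: "F"
Token 2: literal('T'). Output: "FT"
Token 3: backref(off=2, len=1). Copied 'F' from pos 0. Output: "FTF"
Token 4: backref(off=3, len=3). Buffer before: "FTF" (len 3)
  byte 1: read out[0]='F', append. Buffer now: "FTFF"
  byte 2: read out[1]='T', append. Buffer now: "FTFFT"
  byte 3: read out[2]='F', append. Buffer now: "FTFFTF"

Answer: FTF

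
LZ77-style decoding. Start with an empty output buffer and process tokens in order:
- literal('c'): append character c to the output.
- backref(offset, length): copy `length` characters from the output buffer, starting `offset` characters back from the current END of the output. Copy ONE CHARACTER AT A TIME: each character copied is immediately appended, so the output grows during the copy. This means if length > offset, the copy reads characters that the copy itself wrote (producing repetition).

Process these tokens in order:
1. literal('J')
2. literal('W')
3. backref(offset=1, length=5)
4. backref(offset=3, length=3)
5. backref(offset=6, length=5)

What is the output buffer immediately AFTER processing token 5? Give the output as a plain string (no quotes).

Token 1: literal('J'). Output: "J"
Token 2: literal('W'). Output: "JW"
Token 3: backref(off=1, len=5) (overlapping!). Copied 'WWWWW' from pos 1. Output: "JWWWWWW"
Token 4: backref(off=3, len=3). Copied 'WWW' from pos 4. Output: "JWWWWWWWWW"
Token 5: backref(off=6, len=5). Copied 'WWWWW' from pos 4. Output: "JWWWWWWWWWWWWWW"

Answer: JWWWWWWWWWWWWWW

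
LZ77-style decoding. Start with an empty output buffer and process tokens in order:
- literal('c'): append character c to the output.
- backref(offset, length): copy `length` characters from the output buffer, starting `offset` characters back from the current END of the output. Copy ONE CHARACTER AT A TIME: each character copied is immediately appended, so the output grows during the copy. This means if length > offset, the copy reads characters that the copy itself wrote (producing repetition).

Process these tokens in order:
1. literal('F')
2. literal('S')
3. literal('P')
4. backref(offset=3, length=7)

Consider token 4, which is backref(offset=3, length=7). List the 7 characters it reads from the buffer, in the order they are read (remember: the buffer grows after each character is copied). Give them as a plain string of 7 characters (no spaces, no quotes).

Answer: FSPFSPF

Derivation:
Token 1: literal('F'). Output: "F"
Token 2: literal('S'). Output: "FS"
Token 3: literal('P'). Output: "FSP"
Token 4: backref(off=3, len=7). Buffer before: "FSP" (len 3)
  byte 1: read out[0]='F', append. Buffer now: "FSPF"
  byte 2: read out[1]='S', append. Buffer now: "FSPFS"
  byte 3: read out[2]='P', append. Buffer now: "FSPFSP"
  byte 4: read out[3]='F', append. Buffer now: "FSPFSPF"
  byte 5: read out[4]='S', append. Buffer now: "FSPFSPFS"
  byte 6: read out[5]='P', append. Buffer now: "FSPFSPFSP"
  byte 7: read out[6]='F', append. Buffer now: "FSPFSPFSPF"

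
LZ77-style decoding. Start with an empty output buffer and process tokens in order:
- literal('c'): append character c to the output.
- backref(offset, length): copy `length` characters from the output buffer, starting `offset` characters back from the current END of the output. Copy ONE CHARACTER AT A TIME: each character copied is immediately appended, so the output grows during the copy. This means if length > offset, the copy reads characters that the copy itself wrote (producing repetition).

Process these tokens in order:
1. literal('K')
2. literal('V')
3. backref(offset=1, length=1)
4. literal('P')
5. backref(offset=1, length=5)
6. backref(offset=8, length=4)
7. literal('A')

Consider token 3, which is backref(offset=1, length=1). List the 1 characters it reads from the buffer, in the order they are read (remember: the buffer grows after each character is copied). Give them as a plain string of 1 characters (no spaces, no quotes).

Answer: V

Derivation:
Token 1: literal('K'). Output: "K"
Token 2: literal('V'). Output: "KV"
Token 3: backref(off=1, len=1). Buffer before: "KV" (len 2)
  byte 1: read out[1]='V', append. Buffer now: "KVV"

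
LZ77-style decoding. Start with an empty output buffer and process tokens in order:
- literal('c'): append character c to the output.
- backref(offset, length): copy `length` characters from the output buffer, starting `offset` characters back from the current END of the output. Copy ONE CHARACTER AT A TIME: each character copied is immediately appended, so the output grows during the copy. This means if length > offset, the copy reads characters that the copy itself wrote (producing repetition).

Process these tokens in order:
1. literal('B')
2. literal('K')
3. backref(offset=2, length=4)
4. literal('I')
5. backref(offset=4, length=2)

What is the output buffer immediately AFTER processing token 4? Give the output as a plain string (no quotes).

Token 1: literal('B'). Output: "B"
Token 2: literal('K'). Output: "BK"
Token 3: backref(off=2, len=4) (overlapping!). Copied 'BKBK' from pos 0. Output: "BKBKBK"
Token 4: literal('I'). Output: "BKBKBKI"

Answer: BKBKBKI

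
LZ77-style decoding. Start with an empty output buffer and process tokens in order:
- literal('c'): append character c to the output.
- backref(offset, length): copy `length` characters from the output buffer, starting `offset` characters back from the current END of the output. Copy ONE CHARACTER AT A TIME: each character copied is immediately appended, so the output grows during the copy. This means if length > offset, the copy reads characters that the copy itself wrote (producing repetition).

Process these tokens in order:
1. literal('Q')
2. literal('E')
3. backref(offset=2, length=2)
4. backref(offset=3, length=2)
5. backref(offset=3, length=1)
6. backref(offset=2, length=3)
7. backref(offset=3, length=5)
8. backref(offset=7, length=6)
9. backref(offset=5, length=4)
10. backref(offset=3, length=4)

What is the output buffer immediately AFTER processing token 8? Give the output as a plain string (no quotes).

Answer: QEQEEQEQEQQEQQEEQQEQQ

Derivation:
Token 1: literal('Q'). Output: "Q"
Token 2: literal('E'). Output: "QE"
Token 3: backref(off=2, len=2). Copied 'QE' from pos 0. Output: "QEQE"
Token 4: backref(off=3, len=2). Copied 'EQ' from pos 1. Output: "QEQEEQ"
Token 5: backref(off=3, len=1). Copied 'E' from pos 3. Output: "QEQEEQE"
Token 6: backref(off=2, len=3) (overlapping!). Copied 'QEQ' from pos 5. Output: "QEQEEQEQEQ"
Token 7: backref(off=3, len=5) (overlapping!). Copied 'QEQQE' from pos 7. Output: "QEQEEQEQEQQEQQE"
Token 8: backref(off=7, len=6). Copied 'EQQEQQ' from pos 8. Output: "QEQEEQEQEQQEQQEEQQEQQ"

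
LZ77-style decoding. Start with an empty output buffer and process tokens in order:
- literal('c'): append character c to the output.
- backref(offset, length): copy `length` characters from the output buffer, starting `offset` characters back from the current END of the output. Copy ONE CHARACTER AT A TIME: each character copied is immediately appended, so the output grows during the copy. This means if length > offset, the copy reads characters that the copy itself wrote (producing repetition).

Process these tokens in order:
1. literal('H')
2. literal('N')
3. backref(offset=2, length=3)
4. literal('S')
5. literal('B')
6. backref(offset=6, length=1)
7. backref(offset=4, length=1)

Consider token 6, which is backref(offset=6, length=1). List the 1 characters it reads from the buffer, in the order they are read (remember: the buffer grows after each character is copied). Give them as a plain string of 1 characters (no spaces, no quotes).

Answer: N

Derivation:
Token 1: literal('H'). Output: "H"
Token 2: literal('N'). Output: "HN"
Token 3: backref(off=2, len=3) (overlapping!). Copied 'HNH' from pos 0. Output: "HNHNH"
Token 4: literal('S'). Output: "HNHNHS"
Token 5: literal('B'). Output: "HNHNHSB"
Token 6: backref(off=6, len=1). Buffer before: "HNHNHSB" (len 7)
  byte 1: read out[1]='N', append. Buffer now: "HNHNHSBN"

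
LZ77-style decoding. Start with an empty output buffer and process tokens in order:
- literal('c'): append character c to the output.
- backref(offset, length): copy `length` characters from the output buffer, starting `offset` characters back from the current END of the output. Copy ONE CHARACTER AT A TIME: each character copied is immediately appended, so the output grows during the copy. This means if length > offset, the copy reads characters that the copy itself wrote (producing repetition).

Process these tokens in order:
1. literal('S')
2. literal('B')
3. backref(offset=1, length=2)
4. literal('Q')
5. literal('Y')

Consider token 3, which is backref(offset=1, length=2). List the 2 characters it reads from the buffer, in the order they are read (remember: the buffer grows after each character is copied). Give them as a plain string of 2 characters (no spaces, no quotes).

Token 1: literal('S'). Output: "S"
Token 2: literal('B'). Output: "SB"
Token 3: backref(off=1, len=2). Buffer before: "SB" (len 2)
  byte 1: read out[1]='B', append. Buffer now: "SBB"
  byte 2: read out[2]='B', append. Buffer now: "SBBB"

Answer: BB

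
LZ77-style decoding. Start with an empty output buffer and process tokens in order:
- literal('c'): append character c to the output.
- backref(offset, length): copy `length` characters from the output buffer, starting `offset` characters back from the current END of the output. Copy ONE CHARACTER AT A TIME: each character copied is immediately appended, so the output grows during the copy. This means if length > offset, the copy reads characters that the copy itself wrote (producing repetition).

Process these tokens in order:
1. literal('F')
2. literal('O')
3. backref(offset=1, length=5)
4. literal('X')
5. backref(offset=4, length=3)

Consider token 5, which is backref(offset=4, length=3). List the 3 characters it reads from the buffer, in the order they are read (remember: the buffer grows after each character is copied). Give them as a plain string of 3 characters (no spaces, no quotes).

Token 1: literal('F'). Output: "F"
Token 2: literal('O'). Output: "FO"
Token 3: backref(off=1, len=5) (overlapping!). Copied 'OOOOO' from pos 1. Output: "FOOOOOO"
Token 4: literal('X'). Output: "FOOOOOOX"
Token 5: backref(off=4, len=3). Buffer before: "FOOOOOOX" (len 8)
  byte 1: read out[4]='O', append. Buffer now: "FOOOOOOXO"
  byte 2: read out[5]='O', append. Buffer now: "FOOOOOOXOO"
  byte 3: read out[6]='O', append. Buffer now: "FOOOOOOXOOO"

Answer: OOO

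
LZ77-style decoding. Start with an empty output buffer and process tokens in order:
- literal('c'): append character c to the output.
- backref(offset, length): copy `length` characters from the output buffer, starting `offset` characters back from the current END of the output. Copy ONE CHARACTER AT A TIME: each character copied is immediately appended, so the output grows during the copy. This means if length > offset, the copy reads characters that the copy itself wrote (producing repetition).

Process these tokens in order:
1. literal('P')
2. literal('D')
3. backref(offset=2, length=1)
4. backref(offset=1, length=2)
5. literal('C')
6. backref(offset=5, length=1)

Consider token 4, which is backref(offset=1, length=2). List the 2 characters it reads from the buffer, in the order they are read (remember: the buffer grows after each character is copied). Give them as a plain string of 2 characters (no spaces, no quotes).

Token 1: literal('P'). Output: "P"
Token 2: literal('D'). Output: "PD"
Token 3: backref(off=2, len=1). Copied 'P' from pos 0. Output: "PDP"
Token 4: backref(off=1, len=2). Buffer before: "PDP" (len 3)
  byte 1: read out[2]='P', append. Buffer now: "PDPP"
  byte 2: read out[3]='P', append. Buffer now: "PDPPP"

Answer: PP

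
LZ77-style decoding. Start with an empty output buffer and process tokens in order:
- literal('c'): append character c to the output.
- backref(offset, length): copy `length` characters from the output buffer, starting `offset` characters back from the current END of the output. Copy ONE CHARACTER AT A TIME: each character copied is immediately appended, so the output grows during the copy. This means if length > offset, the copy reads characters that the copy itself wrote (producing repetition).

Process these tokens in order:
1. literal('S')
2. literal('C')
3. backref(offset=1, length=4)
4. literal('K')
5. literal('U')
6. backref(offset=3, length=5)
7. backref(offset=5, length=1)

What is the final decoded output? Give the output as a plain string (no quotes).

Token 1: literal('S'). Output: "S"
Token 2: literal('C'). Output: "SC"
Token 3: backref(off=1, len=4) (overlapping!). Copied 'CCCC' from pos 1. Output: "SCCCCC"
Token 4: literal('K'). Output: "SCCCCCK"
Token 5: literal('U'). Output: "SCCCCCKU"
Token 6: backref(off=3, len=5) (overlapping!). Copied 'CKUCK' from pos 5. Output: "SCCCCCKUCKUCK"
Token 7: backref(off=5, len=1). Copied 'C' from pos 8. Output: "SCCCCCKUCKUCKC"

Answer: SCCCCCKUCKUCKC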